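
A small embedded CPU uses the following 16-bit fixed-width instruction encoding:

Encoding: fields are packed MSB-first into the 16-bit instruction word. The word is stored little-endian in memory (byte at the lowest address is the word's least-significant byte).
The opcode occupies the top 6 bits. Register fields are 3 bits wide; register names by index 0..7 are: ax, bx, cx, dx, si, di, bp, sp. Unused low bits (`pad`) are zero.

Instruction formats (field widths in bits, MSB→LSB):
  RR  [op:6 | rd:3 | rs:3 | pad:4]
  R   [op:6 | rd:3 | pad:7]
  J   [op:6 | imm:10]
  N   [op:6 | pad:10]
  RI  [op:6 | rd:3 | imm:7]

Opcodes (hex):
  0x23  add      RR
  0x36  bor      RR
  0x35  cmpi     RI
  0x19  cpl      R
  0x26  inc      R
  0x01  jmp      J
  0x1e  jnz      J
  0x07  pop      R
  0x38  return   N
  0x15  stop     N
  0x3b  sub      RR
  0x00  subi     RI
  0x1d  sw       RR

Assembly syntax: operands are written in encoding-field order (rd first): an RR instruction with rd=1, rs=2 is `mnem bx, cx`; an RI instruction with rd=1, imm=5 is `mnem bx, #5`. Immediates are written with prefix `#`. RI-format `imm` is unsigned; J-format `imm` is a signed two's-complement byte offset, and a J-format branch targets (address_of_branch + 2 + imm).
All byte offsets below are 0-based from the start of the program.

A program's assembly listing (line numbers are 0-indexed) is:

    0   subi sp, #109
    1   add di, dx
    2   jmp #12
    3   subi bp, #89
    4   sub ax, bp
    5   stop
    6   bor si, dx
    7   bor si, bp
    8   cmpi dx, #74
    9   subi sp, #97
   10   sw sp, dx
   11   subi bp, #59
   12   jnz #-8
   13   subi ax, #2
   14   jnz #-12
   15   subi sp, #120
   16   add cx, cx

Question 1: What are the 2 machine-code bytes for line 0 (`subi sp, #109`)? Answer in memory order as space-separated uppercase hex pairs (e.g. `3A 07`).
L0: subi op=0x0:6|rd=7:3|imm=109:7 ⇒ 0x03ed ⇒ little ed 03

ED 03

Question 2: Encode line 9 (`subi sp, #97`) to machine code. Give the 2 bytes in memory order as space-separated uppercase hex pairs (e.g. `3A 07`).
E1 03

L9: subi op=0x0:6|rd=7:3|imm=97:7 ⇒ 0x03e1 ⇒ little e1 03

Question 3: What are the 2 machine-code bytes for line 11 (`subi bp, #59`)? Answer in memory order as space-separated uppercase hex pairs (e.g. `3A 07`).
L11: subi op=0x0:6|rd=6:3|imm=59:7 ⇒ 0x033b ⇒ little 3b 03

3B 03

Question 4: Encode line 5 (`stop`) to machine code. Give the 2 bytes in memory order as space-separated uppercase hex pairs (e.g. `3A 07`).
00 54

L5: stop op=0x15:6|pad=0:10 ⇒ 0x5400 ⇒ little 00 54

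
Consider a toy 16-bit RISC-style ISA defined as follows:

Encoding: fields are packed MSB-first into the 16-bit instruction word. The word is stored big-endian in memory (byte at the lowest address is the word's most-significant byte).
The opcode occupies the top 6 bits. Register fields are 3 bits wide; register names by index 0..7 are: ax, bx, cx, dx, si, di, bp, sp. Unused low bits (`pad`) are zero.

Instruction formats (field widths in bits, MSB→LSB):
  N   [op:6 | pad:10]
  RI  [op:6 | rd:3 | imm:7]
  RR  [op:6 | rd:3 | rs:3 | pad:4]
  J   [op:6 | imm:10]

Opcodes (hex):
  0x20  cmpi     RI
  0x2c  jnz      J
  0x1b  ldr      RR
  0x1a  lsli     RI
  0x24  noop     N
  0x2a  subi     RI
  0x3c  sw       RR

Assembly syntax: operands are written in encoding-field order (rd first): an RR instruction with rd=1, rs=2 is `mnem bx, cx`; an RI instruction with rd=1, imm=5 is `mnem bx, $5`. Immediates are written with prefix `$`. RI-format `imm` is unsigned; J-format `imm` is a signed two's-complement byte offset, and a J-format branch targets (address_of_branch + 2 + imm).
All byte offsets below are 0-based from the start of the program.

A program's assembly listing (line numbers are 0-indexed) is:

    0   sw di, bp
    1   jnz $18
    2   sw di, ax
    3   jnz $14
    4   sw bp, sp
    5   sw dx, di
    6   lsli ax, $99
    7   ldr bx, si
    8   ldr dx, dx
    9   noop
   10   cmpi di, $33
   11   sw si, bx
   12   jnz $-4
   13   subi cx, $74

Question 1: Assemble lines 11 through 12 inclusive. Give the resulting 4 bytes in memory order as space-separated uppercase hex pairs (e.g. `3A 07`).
F2 10 B3 FC

11. sw fields op=0x3c:6|rd=4:3|rs=1:3|pad=0:4 → word f210h → f2 10
12. jnz fields op=0x2c:6|imm=-4:10 → word b3fch → b3 fc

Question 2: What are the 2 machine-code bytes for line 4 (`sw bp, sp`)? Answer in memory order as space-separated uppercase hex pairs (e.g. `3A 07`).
F3 70

4. sw fields op=0x3c:6|rd=6:3|rs=7:3|pad=0:4 → word f370h → f3 70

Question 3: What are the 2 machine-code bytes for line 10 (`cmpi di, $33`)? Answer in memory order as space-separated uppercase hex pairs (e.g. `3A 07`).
L10: cmpi op=0x20:6|rd=5:3|imm=33:7 ⇒ 0x82a1 ⇒ big 82 a1

82 A1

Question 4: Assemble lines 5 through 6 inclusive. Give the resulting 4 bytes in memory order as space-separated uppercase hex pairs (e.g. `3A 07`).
5. sw fields op=0x3c:6|rd=3:3|rs=5:3|pad=0:4 → word f1d0h → f1 d0
6. lsli fields op=0x1a:6|rd=0:3|imm=99:7 → word 6863h → 68 63

F1 D0 68 63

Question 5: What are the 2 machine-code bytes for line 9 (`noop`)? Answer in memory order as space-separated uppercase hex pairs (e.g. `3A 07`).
line 9 (noop): pack op=0x24:6|pad=0:10 = 0x9000; big→ 90 00

90 00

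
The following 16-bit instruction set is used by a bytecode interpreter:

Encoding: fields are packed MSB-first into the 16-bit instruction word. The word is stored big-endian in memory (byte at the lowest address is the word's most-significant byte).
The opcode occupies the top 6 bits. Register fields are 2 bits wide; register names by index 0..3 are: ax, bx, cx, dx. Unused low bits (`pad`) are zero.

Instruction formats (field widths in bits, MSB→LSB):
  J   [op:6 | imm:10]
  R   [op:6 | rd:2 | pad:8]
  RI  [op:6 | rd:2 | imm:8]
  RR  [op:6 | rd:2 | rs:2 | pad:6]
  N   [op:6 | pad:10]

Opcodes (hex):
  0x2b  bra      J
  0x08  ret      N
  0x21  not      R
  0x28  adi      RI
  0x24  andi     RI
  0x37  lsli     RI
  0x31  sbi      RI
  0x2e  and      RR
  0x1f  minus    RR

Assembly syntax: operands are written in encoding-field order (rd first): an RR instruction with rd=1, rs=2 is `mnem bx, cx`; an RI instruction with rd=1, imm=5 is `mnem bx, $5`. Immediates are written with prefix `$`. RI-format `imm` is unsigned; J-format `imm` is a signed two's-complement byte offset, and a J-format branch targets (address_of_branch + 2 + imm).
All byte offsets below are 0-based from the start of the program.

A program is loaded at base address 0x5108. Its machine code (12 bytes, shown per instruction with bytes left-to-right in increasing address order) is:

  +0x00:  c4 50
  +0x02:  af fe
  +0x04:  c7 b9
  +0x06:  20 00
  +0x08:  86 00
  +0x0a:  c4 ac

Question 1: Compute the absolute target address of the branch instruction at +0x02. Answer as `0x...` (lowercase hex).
off 0x02: read af fe as big → 0xaffe
  op=0xaffe>>10=0x2b ⇒ bra (J)
  [9:0] imm=1022 (s10→-2) = $-2
  target = base 0x5108 + off 0x02 + 2 + imm -2 = 0x510a

0x510a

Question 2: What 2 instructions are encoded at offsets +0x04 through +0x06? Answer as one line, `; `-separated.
sbi dx, $185; ret

@+04  big-endian(c7 b9) = 0xc7b9
  opcode bits[15:10]=0x31: sbi/RI
  [9:8] rd=3 = dx
  [7:0] imm=185 = $185
@+06  big-endian(20 00) = 0x2000
  opcode bits[15:10]=0x8: ret/N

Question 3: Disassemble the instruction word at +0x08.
not cx

[08] 86 00 → 0x8600
  opcode bits[15:10]=0x21: not/R
  [9:8] rd=2 = cx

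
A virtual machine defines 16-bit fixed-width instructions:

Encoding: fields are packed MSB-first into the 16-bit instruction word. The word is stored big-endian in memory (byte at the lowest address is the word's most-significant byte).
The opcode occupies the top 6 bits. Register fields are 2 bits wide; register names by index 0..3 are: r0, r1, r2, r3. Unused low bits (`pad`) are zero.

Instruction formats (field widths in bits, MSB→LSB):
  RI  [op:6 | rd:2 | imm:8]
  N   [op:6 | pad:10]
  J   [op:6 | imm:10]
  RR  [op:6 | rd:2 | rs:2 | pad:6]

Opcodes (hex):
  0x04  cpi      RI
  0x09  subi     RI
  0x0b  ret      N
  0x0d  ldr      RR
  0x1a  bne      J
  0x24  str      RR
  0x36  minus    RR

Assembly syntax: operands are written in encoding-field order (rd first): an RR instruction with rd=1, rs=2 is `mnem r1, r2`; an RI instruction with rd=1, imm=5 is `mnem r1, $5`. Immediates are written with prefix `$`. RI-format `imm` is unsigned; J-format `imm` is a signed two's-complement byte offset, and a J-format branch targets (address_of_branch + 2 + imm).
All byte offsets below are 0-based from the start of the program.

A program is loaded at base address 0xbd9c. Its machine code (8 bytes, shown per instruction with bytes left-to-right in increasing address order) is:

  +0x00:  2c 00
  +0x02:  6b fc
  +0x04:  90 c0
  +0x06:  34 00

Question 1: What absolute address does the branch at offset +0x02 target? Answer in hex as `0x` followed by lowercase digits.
[02] 6b fc → 0x6bfc
  op=0x6bfc>>10=0x1a ⇒ bne (J)
  [9:0] imm=1020 (s10→-4) = $-4
  target = base 0xbd9c + off 0x02 + 2 + imm -4 = 0xbd9c

0xbd9c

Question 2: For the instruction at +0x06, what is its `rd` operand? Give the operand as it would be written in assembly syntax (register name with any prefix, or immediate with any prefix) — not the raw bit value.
[06] 34 00 → 0x3400
  top 6b → 0xd → ldr [RR]
  rd@[9:8]=0x0 ⇒ r0
  rs@[7:6]=0x0 ⇒ r0

r0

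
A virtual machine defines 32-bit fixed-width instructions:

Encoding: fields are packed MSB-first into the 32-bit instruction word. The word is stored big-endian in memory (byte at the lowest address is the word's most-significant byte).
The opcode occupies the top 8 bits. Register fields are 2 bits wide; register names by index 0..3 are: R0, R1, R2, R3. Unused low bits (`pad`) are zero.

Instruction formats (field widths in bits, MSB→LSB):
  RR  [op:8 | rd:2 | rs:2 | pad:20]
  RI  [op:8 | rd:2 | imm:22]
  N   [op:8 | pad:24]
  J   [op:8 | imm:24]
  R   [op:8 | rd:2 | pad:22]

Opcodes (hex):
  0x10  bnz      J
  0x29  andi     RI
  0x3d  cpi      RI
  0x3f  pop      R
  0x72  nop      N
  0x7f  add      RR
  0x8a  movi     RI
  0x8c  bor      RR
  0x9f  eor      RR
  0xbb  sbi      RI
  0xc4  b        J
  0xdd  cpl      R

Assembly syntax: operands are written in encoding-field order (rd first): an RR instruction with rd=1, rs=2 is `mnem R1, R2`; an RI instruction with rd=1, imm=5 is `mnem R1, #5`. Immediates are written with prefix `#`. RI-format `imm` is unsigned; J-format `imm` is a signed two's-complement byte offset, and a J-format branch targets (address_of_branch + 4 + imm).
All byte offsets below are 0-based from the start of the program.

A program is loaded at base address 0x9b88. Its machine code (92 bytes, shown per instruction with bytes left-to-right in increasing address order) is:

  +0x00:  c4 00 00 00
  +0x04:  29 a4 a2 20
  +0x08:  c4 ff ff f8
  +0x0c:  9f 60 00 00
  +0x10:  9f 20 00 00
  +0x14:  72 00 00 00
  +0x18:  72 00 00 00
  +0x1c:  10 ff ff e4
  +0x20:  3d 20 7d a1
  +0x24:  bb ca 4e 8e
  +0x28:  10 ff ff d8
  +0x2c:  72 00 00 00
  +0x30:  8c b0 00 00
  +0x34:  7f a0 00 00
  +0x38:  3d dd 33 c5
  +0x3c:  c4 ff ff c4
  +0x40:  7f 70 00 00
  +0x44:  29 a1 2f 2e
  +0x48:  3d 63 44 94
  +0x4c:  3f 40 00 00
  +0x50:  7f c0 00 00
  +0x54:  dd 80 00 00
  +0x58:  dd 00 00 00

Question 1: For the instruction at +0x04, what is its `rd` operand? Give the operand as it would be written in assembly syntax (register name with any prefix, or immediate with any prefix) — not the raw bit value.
off 0x04: read 29 a4 a2 20 as big → 0x29a4a220
  opcode bits[31:24]=0x29: andi/RI
  rd@[23:22]=0x2 ⇒ R2
  imm@[21:0]=0x24a220 ⇒ #2400800

R2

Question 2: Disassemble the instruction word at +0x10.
off 0x10: read 9f 20 00 00 as big → 0x9f200000
  top 8b → 0x9f → eor [RR]
  rd@[23:22]=0x0 ⇒ R0
  rs@[21:20]=0x2 ⇒ R2

eor R0, R2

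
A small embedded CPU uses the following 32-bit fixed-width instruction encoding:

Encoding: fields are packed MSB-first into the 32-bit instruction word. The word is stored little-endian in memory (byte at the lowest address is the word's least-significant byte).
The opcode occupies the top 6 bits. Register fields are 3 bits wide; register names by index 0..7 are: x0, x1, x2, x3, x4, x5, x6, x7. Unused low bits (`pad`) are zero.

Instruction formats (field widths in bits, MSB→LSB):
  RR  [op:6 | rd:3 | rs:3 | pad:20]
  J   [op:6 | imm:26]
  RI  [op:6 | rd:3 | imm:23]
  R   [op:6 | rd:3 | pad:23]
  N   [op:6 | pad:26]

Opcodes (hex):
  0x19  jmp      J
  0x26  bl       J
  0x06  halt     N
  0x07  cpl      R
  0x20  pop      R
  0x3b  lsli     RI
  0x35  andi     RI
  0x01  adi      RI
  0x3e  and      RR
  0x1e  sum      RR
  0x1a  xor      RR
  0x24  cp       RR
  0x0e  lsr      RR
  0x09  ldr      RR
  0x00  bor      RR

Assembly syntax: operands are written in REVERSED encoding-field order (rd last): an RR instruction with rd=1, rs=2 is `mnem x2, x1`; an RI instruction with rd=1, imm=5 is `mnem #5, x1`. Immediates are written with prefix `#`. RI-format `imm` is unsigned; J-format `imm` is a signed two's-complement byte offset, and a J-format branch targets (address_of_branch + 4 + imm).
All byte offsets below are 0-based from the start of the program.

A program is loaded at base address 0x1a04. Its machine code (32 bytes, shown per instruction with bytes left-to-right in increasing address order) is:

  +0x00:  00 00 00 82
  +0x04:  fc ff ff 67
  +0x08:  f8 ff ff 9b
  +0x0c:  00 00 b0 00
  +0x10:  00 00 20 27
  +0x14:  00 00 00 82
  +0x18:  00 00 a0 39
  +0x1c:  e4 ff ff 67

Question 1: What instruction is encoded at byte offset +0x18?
off 0x18: read 00 00 a0 39 as little → 0x39a00000
  opcode bits[31:26]=0xe: lsr/RR
  rd: (w>>23)&0x7=0x3 → x3
  rs: (w>>20)&0x7=0x2 → x2

lsr x2, x3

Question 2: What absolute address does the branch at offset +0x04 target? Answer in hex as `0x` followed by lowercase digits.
0x1a08

[04] fc ff ff 67 → 0x67fffffc
  top 6b → 0x19 → jmp [J]
  imm: (w>>0)&0x3ffffff=0x3fffffc (s26→-4) → #-4
  target = base 0x1a04 + off 0x04 + 4 + imm -4 = 0x1a08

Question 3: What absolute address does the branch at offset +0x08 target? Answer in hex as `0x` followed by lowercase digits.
0x1a08

[08] f8 ff ff 9b → 0x9bfffff8
  op=0x9bfffff8>>26=0x26 ⇒ bl (J)
  imm: (w>>0)&0x3ffffff=0x3fffff8 (s26→-8) → #-8
  target = base 0x1a04 + off 0x08 + 4 + imm -8 = 0x1a08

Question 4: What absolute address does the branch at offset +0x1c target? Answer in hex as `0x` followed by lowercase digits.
0x1a08

+0x1c: e4 ff ff 67 ⇒ word 0x67ffffe4 (little)
  op=0x67ffffe4>>26=0x19 ⇒ jmp (J)
  imm@[25:0]=0x3ffffe4 (s26→-28) ⇒ #-28
  target = base 0x1a04 + off 0x1c + 4 + imm -28 = 0x1a08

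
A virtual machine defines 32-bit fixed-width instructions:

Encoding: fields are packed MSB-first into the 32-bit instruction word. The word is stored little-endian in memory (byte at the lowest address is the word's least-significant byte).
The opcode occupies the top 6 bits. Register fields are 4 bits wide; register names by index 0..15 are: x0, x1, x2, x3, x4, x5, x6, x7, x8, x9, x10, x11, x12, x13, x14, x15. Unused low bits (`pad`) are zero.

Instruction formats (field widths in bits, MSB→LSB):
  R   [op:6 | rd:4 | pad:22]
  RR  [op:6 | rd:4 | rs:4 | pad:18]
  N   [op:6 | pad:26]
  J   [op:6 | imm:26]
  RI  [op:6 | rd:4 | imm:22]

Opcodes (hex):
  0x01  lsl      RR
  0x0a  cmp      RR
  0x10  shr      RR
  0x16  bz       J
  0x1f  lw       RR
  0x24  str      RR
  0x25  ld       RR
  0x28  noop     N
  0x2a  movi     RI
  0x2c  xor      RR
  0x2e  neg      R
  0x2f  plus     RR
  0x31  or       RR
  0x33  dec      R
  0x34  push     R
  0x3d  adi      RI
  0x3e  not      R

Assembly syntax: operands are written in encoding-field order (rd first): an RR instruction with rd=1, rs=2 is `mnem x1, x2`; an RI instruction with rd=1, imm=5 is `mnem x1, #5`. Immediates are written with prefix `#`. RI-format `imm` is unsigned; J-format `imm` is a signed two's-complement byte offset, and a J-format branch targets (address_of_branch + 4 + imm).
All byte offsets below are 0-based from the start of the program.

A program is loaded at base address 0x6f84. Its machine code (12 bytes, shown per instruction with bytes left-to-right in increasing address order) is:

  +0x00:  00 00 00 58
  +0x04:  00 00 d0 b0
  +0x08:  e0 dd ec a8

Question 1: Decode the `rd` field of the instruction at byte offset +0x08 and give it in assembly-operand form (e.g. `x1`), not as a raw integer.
@+08  little-endian(e0 dd ec a8) = 0xa8ecdde0
  top 6b → 0x2a → movi [RI]
  [25:22] rd=3 = x3
  [21:0] imm=2940384 = #2940384

x3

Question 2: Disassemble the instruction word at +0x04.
xor x3, x4

off 0x04: read 00 00 d0 b0 as little → 0xb0d00000
  op=0xb0d00000>>26=0x2c ⇒ xor (RR)
  rd: (w>>22)&0xf=0x3 → x3
  rs: (w>>18)&0xf=0x4 → x4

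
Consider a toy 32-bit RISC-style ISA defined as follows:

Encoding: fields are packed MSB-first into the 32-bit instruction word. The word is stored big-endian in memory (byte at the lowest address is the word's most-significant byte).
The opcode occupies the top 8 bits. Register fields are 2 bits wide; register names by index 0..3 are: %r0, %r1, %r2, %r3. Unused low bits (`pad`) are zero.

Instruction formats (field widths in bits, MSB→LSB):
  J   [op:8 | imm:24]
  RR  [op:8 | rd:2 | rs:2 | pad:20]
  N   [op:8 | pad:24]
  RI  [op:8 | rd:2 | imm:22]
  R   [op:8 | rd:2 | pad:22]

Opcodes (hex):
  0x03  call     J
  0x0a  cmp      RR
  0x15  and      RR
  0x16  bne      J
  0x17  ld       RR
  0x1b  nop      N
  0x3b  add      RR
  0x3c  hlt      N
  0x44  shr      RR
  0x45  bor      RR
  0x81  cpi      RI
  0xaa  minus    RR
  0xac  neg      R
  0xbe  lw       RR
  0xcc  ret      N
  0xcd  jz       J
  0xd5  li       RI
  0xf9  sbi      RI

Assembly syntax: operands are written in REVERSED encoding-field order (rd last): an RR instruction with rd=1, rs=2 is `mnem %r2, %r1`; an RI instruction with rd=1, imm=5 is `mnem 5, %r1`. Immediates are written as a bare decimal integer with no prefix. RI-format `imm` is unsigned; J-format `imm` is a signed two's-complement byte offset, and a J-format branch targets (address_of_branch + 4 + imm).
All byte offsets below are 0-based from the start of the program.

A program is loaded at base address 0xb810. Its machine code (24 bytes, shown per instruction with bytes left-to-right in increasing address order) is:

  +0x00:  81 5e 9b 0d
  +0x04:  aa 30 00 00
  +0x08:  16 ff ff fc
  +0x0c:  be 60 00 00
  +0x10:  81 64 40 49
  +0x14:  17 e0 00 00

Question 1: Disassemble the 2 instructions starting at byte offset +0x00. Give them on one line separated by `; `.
+0x00: 81 5e 9b 0d ⇒ word 0x815e9b0d (big)
  top 8b → 0x81 → cpi [RI]
  rd: (w>>22)&0x3=0x1 → %r1
  imm: (w>>0)&0x3fffff=0x1e9b0d → 2005773
+0x04: aa 30 00 00 ⇒ word 0xaa300000 (big)
  top 8b → 0xaa → minus [RR]
  rd: (w>>22)&0x3=0x0 → %r0
  rs: (w>>20)&0x3=0x3 → %r3

cpi 2005773, %r1; minus %r3, %r0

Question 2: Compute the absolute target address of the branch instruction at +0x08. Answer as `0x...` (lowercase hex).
0xb818

off 0x08: read 16 ff ff fc as big → 0x16fffffc
  op=0x16fffffc>>24=0x16 ⇒ bne (J)
  imm@[23:0]=0xfffffc (s24→-4) ⇒ -4
  target = base 0xb810 + off 0x08 + 4 + imm -4 = 0xb818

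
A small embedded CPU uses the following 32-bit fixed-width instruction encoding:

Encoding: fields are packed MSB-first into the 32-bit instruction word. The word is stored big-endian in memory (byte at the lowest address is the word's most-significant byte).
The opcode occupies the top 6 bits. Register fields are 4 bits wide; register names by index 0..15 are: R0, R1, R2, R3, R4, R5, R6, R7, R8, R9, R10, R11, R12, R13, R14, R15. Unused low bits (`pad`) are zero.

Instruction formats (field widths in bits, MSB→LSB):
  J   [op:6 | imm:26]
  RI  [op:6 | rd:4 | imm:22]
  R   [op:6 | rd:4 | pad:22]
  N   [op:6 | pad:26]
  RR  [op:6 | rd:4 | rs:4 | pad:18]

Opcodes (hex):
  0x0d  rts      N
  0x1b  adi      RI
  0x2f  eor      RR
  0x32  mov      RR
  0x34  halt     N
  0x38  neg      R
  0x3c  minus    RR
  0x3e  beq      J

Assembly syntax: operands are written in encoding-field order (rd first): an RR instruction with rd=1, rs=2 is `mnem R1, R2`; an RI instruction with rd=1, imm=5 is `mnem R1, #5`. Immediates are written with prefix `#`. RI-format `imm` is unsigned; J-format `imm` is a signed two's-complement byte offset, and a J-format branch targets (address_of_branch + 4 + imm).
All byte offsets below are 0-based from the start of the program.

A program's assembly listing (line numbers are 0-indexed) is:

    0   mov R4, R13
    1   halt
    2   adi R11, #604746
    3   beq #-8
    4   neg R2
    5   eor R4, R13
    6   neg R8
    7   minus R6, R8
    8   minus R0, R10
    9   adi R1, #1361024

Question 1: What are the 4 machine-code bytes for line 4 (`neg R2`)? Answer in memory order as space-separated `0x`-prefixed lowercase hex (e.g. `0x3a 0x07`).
4. neg fields op=0x38:6|rd=2:4|pad=0:22 → word e0800000h → e0 80 00 00

0xe0 0x80 0x00 0x00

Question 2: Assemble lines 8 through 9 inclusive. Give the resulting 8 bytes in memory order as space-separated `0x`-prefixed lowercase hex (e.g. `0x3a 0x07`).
0xf0 0x28 0x00 0x00 0x6c 0x54 0xc4 0x80

L8: minus op=0x3c:6|rd=0:4|rs=10:4|pad=0:18 ⇒ 0xf0280000 ⇒ big f0 28 00 00
L9: adi op=0x1b:6|rd=1:4|imm=1361024:22 ⇒ 0x6c54c480 ⇒ big 6c 54 c4 80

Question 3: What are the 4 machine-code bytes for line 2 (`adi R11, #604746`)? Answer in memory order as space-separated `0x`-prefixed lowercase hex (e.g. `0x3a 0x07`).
0x6e 0xc9 0x3a 0x4a

2. adi fields op=0x1b:6|rd=11:4|imm=604746:22 → word 6ec93a4ah → 6e c9 3a 4a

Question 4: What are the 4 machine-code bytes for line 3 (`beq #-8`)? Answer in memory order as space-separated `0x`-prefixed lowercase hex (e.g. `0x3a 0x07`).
L3: beq op=0x3e:6|imm=-8:26 ⇒ 0xfbfffff8 ⇒ big fb ff ff f8

0xfb 0xff 0xff 0xf8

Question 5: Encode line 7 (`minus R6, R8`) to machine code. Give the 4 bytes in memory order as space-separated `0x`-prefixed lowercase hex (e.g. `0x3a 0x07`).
7. minus fields op=0x3c:6|rd=6:4|rs=8:4|pad=0:18 → word f1a00000h → f1 a0 00 00

0xf1 0xa0 0x00 0x00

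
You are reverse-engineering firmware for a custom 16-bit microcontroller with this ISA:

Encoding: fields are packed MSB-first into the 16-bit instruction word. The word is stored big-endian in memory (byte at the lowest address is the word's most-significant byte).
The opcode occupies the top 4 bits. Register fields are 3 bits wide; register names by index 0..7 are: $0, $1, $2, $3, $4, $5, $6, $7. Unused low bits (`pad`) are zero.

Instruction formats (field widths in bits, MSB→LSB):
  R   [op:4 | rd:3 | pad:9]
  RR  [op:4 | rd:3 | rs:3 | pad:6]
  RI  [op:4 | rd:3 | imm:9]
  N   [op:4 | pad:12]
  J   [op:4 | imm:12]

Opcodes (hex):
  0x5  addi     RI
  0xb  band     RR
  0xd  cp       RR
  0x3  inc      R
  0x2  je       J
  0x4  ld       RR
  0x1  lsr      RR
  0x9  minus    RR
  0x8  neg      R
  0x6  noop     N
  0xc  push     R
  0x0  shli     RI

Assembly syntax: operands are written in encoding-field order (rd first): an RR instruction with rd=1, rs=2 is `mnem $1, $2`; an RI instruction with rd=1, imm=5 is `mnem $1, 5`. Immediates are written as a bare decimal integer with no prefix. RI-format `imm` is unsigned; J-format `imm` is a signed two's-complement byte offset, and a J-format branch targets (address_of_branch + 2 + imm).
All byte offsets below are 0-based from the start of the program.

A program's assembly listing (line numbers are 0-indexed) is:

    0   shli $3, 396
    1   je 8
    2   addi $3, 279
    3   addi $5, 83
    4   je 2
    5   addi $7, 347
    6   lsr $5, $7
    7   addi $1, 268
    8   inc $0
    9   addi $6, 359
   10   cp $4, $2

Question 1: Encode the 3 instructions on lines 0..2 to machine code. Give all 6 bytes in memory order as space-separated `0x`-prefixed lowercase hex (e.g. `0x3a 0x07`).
0x07 0x8c 0x20 0x08 0x57 0x17

L0: shli op=0x0:4|rd=3:3|imm=396:9 ⇒ 0x078c ⇒ big 07 8c
L1: je op=0x2:4|imm=8:12 ⇒ 0x2008 ⇒ big 20 08
L2: addi op=0x5:4|rd=3:3|imm=279:9 ⇒ 0x5717 ⇒ big 57 17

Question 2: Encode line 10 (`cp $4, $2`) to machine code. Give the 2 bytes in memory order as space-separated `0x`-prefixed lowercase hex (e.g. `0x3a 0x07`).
10. cp fields op=0xd:4|rd=4:3|rs=2:3|pad=0:6 → word d880h → d8 80

0xd8 0x80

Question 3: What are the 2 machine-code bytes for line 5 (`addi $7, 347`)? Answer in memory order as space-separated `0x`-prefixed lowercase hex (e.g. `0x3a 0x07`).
0x5f 0x5b

line 5 (addi): pack op=0x5:4|rd=7:3|imm=347:9 = 0x5f5b; big→ 5f 5b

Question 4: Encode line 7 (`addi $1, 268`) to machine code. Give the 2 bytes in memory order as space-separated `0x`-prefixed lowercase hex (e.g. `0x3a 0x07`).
line 7 (addi): pack op=0x5:4|rd=1:3|imm=268:9 = 0x530c; big→ 53 0c

0x53 0x0c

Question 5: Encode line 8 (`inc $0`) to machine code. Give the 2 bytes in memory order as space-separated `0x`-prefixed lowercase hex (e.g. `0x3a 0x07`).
0x30 0x00

L8: inc op=0x3:4|rd=0:3|pad=0:9 ⇒ 0x3000 ⇒ big 30 00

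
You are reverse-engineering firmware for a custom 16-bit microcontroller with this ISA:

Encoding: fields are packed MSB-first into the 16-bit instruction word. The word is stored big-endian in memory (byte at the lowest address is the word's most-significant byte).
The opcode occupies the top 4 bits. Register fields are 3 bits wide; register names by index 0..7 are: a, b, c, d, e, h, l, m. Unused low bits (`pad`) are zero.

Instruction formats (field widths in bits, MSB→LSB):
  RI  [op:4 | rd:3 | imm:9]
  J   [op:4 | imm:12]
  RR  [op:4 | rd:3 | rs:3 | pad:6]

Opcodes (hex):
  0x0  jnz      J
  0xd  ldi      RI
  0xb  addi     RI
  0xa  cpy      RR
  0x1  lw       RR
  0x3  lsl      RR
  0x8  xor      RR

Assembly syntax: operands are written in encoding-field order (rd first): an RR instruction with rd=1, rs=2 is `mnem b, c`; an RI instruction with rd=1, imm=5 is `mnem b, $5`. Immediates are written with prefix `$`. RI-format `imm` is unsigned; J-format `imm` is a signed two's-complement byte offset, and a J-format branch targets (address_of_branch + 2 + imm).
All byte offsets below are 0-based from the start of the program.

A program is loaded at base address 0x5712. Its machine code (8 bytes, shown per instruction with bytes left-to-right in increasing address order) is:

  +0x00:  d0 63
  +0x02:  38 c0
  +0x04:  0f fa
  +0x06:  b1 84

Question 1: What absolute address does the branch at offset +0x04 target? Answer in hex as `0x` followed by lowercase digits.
[04] 0f fa → 0x0ffa
  top 4b → 0x0 → jnz [J]
  imm@[11:0]=0xffa (s12→-6) ⇒ $-6
  target = base 0x5712 + off 0x04 + 2 + imm -6 = 0x5712

0x5712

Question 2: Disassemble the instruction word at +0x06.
addi a, $388

@+06  big-endian(b1 84) = 0xb184
  op=0xb184>>12=0xb ⇒ addi (RI)
  rd: (w>>9)&0x7=0x0 → a
  imm: (w>>0)&0x1ff=0x184 → $388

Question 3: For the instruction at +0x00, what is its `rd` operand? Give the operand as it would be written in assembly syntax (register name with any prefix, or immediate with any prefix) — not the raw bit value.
a

[00] d0 63 → 0xd063
  op=0xd063>>12=0xd ⇒ ldi (RI)
  rd: (w>>9)&0x7=0x0 → a
  imm: (w>>0)&0x1ff=0x63 → $99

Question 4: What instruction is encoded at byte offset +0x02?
lsl e, d

off 0x02: read 38 c0 as big → 0x38c0
  opcode bits[15:12]=0x3: lsl/RR
  rd: (w>>9)&0x7=0x4 → e
  rs: (w>>6)&0x7=0x3 → d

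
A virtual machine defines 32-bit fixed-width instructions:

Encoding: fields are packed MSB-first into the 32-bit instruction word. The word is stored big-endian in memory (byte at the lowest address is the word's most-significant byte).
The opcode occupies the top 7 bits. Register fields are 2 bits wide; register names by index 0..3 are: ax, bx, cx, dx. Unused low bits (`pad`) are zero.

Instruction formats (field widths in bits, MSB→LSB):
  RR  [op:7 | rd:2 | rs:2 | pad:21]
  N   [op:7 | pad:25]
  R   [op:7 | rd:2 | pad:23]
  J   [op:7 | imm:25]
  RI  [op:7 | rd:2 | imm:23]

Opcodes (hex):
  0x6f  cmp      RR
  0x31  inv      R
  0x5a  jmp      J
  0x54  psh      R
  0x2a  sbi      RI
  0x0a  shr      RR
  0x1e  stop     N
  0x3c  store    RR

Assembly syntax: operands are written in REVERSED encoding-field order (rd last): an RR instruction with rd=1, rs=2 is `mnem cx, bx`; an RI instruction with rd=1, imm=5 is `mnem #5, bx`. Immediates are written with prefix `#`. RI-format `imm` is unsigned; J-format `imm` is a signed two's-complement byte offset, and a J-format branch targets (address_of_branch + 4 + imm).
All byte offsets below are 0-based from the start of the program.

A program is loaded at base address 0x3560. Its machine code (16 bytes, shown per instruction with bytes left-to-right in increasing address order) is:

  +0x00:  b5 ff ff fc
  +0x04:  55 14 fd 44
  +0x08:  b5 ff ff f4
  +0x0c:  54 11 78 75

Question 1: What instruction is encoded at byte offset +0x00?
jmp #-4

@+00  big-endian(b5 ff ff fc) = 0xb5fffffc
  opcode bits[31:25]=0x5a: jmp/J
  [24:0] imm=33554428 (s25→-4) = #-4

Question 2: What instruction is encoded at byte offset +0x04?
sbi #1375556, cx

[04] 55 14 fd 44 → 0x5514fd44
  op=0x5514fd44>>25=0x2a ⇒ sbi (RI)
  [24:23] rd=2 = cx
  [22:0] imm=1375556 = #1375556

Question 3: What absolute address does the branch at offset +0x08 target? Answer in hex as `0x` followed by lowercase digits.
0x3560

+0x08: b5 ff ff f4 ⇒ word 0xb5fffff4 (big)
  opcode bits[31:25]=0x5a: jmp/J
  imm: (w>>0)&0x1ffffff=0x1fffff4 (s25→-12) → #-12
  target = base 0x3560 + off 0x08 + 4 + imm -12 = 0x3560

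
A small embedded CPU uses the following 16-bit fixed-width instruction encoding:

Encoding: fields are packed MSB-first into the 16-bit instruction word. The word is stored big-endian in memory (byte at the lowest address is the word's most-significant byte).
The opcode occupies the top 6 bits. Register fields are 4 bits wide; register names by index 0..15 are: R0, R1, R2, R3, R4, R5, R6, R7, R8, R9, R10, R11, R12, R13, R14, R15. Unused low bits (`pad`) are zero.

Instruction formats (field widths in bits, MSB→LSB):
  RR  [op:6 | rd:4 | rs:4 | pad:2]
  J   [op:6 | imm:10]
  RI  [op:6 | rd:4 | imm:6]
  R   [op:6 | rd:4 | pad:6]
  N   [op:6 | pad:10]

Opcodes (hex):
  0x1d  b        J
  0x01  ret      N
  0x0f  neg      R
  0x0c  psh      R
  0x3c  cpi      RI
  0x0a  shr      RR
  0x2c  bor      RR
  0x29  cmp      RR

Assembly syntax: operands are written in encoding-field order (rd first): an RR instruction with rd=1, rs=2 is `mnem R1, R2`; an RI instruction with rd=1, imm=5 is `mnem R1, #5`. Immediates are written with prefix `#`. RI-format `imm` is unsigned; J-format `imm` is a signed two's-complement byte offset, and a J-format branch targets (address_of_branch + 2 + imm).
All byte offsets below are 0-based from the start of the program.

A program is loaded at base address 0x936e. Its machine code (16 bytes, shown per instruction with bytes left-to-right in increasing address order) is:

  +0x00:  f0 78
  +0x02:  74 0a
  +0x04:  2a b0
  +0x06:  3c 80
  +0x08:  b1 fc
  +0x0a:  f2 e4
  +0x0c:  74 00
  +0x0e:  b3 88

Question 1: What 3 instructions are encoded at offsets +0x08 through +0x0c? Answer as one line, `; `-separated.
bor R7, R15; cpi R11, #36; b #0

@+08  big-endian(b1 fc) = 0xb1fc
  op=0xb1fc>>10=0x2c ⇒ bor (RR)
  rd@[9:6]=0x7 ⇒ R7
  rs@[5:2]=0xf ⇒ R15
@+0a  big-endian(f2 e4) = 0xf2e4
  op=0xf2e4>>10=0x3c ⇒ cpi (RI)
  rd@[9:6]=0xb ⇒ R11
  imm@[5:0]=0x24 ⇒ #36
@+0c  big-endian(74 00) = 0x7400
  op=0x7400>>10=0x1d ⇒ b (J)
  imm@[9:0]=0x0 ⇒ #0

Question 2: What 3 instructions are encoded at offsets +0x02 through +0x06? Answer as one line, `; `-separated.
off 0x02: read 74 0a as big → 0x740a
  top 6b → 0x1d → b [J]
  imm@[9:0]=0xa ⇒ #10
off 0x04: read 2a b0 as big → 0x2ab0
  top 6b → 0xa → shr [RR]
  rd@[9:6]=0xa ⇒ R10
  rs@[5:2]=0xc ⇒ R12
off 0x06: read 3c 80 as big → 0x3c80
  top 6b → 0xf → neg [R]
  rd@[9:6]=0x2 ⇒ R2

b #10; shr R10, R12; neg R2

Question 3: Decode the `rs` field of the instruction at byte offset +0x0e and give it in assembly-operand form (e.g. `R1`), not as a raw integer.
+0x0e: b3 88 ⇒ word 0xb388 (big)
  top 6b → 0x2c → bor [RR]
  rd: (w>>6)&0xf=0xe → R14
  rs: (w>>2)&0xf=0x2 → R2

R2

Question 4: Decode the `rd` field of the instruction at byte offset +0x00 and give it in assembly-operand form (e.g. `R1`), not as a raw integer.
off 0x00: read f0 78 as big → 0xf078
  top 6b → 0x3c → cpi [RI]
  rd: (w>>6)&0xf=0x1 → R1
  imm: (w>>0)&0x3f=0x38 → #56

R1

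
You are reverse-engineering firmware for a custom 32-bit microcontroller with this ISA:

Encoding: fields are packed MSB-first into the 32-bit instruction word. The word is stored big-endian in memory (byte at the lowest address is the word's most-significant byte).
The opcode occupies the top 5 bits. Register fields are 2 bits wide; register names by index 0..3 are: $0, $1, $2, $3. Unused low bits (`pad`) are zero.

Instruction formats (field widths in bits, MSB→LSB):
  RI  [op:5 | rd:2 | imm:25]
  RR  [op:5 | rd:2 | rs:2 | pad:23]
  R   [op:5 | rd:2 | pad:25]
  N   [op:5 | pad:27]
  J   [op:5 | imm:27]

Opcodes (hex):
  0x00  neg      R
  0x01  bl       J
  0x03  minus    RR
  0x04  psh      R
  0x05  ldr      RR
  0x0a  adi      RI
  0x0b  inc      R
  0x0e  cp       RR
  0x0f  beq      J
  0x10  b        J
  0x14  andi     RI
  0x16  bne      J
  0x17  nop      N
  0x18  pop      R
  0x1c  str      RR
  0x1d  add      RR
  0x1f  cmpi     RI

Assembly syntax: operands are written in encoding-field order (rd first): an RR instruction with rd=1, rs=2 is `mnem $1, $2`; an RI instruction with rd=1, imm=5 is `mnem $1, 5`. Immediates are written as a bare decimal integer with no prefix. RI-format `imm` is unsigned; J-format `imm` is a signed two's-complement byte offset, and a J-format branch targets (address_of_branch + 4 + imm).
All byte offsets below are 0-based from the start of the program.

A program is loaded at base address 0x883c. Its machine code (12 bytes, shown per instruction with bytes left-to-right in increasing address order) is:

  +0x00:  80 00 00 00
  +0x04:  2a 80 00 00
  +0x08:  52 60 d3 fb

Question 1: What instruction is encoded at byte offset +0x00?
b 0

[00] 80 00 00 00 → 0x80000000
  op=0x80000000>>27=0x10 ⇒ b (J)
  imm@[26:0]=0x0 ⇒ 0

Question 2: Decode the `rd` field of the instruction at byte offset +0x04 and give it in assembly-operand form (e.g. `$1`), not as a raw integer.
[04] 2a 80 00 00 → 0x2a800000
  top 5b → 0x5 → ldr [RR]
  [26:25] rd=1 = $1
  [24:23] rs=1 = $1

$1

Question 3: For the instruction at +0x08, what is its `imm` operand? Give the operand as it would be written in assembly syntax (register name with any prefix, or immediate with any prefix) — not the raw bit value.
@+08  big-endian(52 60 d3 fb) = 0x5260d3fb
  op=0x5260d3fb>>27=0xa ⇒ adi (RI)
  [26:25] rd=1 = $1
  [24:0] imm=6345723 = 6345723

6345723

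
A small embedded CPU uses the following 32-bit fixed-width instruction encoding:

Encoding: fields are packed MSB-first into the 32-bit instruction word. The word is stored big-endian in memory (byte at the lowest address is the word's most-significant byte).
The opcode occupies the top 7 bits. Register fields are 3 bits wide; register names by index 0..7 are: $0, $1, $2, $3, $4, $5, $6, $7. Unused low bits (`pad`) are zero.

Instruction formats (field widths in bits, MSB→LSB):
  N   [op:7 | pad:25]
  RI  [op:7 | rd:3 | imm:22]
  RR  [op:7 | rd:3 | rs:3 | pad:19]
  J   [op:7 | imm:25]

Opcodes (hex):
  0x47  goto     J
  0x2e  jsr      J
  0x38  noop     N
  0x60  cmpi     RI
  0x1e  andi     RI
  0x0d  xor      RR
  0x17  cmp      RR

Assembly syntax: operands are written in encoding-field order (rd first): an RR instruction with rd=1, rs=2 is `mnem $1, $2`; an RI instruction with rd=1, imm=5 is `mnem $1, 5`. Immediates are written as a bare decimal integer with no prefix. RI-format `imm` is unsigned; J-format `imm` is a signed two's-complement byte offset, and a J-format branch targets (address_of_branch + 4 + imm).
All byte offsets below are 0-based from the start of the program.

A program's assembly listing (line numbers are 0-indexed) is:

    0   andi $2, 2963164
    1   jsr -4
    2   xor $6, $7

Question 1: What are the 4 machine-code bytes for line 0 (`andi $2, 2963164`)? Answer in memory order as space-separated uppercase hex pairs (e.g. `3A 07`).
line 0 (andi): pack op=0x1e:7|rd=2:3|imm=2963164:22 = 0x3cad36dc; big→ 3c ad 36 dc

3C AD 36 DC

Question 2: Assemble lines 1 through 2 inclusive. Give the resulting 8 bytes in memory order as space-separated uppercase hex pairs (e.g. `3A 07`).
5D FF FF FC 1B B8 00 00

1. jsr fields op=0x2e:7|imm=-4:25 → word 5dfffffch → 5d ff ff fc
2. xor fields op=0xd:7|rd=6:3|rs=7:3|pad=0:19 → word 1bb80000h → 1b b8 00 00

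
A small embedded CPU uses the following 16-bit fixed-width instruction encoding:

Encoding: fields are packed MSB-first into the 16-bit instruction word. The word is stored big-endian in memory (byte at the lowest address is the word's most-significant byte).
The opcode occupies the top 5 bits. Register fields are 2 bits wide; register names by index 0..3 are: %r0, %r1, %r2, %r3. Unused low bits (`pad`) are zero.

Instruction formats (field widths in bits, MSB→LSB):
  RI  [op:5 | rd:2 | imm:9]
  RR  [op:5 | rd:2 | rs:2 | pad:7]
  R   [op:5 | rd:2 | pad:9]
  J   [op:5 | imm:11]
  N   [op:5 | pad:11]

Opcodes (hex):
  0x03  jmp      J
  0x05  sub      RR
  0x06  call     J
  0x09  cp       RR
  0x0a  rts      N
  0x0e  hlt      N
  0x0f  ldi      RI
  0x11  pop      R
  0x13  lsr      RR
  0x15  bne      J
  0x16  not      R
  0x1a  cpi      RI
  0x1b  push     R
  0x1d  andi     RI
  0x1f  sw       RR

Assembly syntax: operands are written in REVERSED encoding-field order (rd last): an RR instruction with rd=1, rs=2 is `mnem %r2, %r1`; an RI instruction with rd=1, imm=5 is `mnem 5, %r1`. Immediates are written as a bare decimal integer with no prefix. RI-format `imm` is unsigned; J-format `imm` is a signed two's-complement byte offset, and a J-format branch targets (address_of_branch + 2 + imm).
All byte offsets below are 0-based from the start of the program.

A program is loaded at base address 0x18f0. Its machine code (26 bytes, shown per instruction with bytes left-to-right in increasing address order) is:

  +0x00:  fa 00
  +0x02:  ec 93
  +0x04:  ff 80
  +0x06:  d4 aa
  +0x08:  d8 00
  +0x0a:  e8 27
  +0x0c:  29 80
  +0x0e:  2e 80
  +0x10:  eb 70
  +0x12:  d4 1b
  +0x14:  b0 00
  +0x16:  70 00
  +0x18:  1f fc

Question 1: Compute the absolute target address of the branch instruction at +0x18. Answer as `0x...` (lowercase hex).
0x1906

@+18  big-endian(1f fc) = 0x1ffc
  top 5b → 0x3 → jmp [J]
  imm: (w>>0)&0x7ff=0x7fc (s11→-4) → -4
  target = base 0x18f0 + off 0x18 + 2 + imm -4 = 0x1906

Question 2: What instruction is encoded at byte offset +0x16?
@+16  big-endian(70 00) = 0x7000
  opcode bits[15:11]=0xe: hlt/N

hlt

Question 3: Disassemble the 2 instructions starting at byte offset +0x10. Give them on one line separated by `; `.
andi 368, %r1; cpi 27, %r2

+0x10: eb 70 ⇒ word 0xeb70 (big)
  op=0xeb70>>11=0x1d ⇒ andi (RI)
  rd: (w>>9)&0x3=0x1 → %r1
  imm: (w>>0)&0x1ff=0x170 → 368
+0x12: d4 1b ⇒ word 0xd41b (big)
  op=0xd41b>>11=0x1a ⇒ cpi (RI)
  rd: (w>>9)&0x3=0x2 → %r2
  imm: (w>>0)&0x1ff=0x1b → 27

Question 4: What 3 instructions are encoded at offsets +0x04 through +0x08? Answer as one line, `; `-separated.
off 0x04: read ff 80 as big → 0xff80
  opcode bits[15:11]=0x1f: sw/RR
  rd: (w>>9)&0x3=0x3 → %r3
  rs: (w>>7)&0x3=0x3 → %r3
off 0x06: read d4 aa as big → 0xd4aa
  opcode bits[15:11]=0x1a: cpi/RI
  rd: (w>>9)&0x3=0x2 → %r2
  imm: (w>>0)&0x1ff=0xaa → 170
off 0x08: read d8 00 as big → 0xd800
  opcode bits[15:11]=0x1b: push/R
  rd: (w>>9)&0x3=0x0 → %r0

sw %r3, %r3; cpi 170, %r2; push %r0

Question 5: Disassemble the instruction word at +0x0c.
sub %r3, %r0

off 0x0c: read 29 80 as big → 0x2980
  op=0x2980>>11=0x5 ⇒ sub (RR)
  rd@[10:9]=0x0 ⇒ %r0
  rs@[8:7]=0x3 ⇒ %r3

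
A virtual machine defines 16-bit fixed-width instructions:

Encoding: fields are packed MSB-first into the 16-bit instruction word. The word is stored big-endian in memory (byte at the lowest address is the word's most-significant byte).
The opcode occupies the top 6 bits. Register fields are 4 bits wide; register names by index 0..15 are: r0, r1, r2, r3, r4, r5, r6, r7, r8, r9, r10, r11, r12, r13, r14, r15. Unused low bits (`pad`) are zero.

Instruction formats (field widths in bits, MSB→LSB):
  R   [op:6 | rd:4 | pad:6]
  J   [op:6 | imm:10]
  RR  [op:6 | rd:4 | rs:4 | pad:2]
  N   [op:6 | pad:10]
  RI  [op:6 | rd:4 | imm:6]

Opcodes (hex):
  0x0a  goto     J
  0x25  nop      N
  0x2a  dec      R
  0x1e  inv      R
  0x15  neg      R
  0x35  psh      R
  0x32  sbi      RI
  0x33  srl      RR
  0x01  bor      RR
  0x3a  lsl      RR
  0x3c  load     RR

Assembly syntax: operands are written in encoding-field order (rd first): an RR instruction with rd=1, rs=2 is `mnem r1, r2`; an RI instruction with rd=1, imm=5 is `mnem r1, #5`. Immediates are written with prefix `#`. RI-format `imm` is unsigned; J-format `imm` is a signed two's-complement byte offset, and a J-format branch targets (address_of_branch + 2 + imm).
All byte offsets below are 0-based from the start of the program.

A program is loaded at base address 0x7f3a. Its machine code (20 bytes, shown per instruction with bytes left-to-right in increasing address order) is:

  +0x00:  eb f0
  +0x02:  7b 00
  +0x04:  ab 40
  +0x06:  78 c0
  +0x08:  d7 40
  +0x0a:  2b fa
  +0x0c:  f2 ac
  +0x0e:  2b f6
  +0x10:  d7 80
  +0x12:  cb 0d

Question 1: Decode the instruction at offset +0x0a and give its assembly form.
goto #-6

off 0x0a: read 2b fa as big → 0x2bfa
  opcode bits[15:10]=0xa: goto/J
  [9:0] imm=1018 (s10→-6) = #-6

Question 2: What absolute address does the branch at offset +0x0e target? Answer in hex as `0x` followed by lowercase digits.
0x7f40

@+0e  big-endian(2b f6) = 0x2bf6
  top 6b → 0xa → goto [J]
  imm: (w>>0)&0x3ff=0x3f6 (s10→-10) → #-10
  target = base 0x7f3a + off 0x0e + 2 + imm -10 = 0x7f40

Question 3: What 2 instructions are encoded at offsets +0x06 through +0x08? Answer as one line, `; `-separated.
inv r3; psh r13

+0x06: 78 c0 ⇒ word 0x78c0 (big)
  top 6b → 0x1e → inv [R]
  [9:6] rd=3 = r3
+0x08: d7 40 ⇒ word 0xd740 (big)
  top 6b → 0x35 → psh [R]
  [9:6] rd=13 = r13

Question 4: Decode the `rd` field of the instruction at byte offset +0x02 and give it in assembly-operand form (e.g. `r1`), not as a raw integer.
+0x02: 7b 00 ⇒ word 0x7b00 (big)
  opcode bits[15:10]=0x1e: inv/R
  rd@[9:6]=0xc ⇒ r12

r12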